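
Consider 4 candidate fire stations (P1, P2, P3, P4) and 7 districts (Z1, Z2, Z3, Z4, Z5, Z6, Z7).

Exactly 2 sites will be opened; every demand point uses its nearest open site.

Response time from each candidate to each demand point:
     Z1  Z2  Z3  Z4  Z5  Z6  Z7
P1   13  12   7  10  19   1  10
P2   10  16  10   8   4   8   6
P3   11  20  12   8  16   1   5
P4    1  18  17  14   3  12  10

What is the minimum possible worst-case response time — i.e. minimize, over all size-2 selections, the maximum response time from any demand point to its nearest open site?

12

Open {P1, P2}.
  Farthest demand point is Z2 at response time 12 (to P1); all others are ≤ 12.
With {P1, P4} the worst case is 12.
With {P1, P3} the worst case is 16.
No size-2 selection achieves below 12.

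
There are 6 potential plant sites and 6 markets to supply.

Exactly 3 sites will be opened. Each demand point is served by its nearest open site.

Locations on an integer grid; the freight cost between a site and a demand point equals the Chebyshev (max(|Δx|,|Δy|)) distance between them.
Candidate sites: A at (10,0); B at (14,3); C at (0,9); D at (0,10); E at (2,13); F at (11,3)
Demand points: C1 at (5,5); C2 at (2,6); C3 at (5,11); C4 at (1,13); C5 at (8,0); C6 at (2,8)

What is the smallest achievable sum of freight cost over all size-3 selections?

16

Open {A, C, E}.
  C1→A 5, C2→C 3, C3→E 3, C4→E 1, C5→A 2, C6→C 2  ⇒ total 16.
Compare {A, D, E}: total 17.
Compare {C, E, F}: total 17.
No size-3 selection does better; minimum is 16.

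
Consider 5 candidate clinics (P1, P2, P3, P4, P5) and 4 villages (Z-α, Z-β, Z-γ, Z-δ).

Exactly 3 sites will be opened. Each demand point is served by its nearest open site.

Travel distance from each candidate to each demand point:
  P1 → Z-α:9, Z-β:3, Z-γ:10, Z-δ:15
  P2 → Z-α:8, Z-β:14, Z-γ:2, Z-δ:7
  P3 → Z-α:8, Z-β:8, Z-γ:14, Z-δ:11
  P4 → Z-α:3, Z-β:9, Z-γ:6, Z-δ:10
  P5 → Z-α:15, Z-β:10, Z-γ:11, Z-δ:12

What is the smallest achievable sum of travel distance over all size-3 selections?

15

Open {P1, P2, P4}.
  Z-α→P4 3, Z-β→P1 3, Z-γ→P2 2, Z-δ→P2 7  ⇒ total 15.
Compare {P1, P2, P3}: total 20.
Compare {P1, P2, P5}: total 20.
No size-3 selection does better; minimum is 15.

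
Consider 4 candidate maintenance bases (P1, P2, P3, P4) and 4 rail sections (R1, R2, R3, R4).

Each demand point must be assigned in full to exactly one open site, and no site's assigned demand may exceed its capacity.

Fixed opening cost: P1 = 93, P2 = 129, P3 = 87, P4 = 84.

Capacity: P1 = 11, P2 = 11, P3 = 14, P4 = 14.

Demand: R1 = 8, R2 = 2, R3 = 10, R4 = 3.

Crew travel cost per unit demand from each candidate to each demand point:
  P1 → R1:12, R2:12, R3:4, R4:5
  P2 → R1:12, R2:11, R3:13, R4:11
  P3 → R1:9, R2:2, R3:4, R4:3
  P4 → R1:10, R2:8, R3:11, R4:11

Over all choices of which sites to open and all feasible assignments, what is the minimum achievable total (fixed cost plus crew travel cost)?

Open {P1, P3}; cheapest assignment that respects the capacities:
  P1 (cap 11, load 10): R3 — cost 10×4 = 40
  P3 (cap 14, load 13): R1, R2, R4 — cost 8×9 + 2×2 + 3×3 = 85
  Shipping 125, fixed 180 → total 305.
  Any other capacity-feasible assignment to {P1, P3} ships for at least 125.
Compare {P3, P4}: its best feasible assignment gives total 316.
Compare {P1, P4}: its best feasible assignment gives total 346.
Every other set of open sites that can feasibly serve all demand totals ≥ 316 even under its best assignment. Minimum: 305.

305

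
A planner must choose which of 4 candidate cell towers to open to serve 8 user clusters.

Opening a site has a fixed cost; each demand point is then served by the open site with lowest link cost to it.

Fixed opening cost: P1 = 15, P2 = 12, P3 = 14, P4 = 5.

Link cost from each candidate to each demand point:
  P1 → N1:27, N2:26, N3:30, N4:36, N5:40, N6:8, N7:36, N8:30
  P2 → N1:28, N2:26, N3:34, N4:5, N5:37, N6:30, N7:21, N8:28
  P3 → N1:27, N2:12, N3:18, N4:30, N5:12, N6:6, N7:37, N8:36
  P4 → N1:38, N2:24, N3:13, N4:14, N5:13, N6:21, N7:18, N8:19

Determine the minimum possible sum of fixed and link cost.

140

Open {P3, P4}: assign each demand point to its cheapest open site.
  N1→P3 27, N2→P3 12, N3→P4 13, N4→P4 14, N5→P3 12, N6→P3 6, N7→P4 18, N8→P4 19
  link cost 121, fixed 19 → total 140.
Compare {P2, P3, P4}: link cost 112 + fixed 31 = 143.
Compare {P2, P3}: link cost 129 + fixed 26 = 155.
Compare {P1, P3, P4}: link cost 121 + fixed 34 = 155.
All other subsets cost ≥ 143. Minimum total cost: 140.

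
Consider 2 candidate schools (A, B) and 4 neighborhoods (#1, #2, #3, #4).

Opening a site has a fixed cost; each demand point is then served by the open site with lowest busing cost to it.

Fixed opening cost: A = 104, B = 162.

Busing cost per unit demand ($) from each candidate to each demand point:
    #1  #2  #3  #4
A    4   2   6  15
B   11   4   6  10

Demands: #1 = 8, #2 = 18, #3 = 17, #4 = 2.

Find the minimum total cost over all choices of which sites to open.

Open {A}: assign each demand point to its cheapest open site.
  #1→A 8×4=32, #2→A 18×2=36, #3→A 17×6=102, #4→A 2×15=30
  busing cost 200, fixed 104 → total 304.
Compare {B}: busing cost 282 + fixed 162 = 444.
Compare {A, B}: busing cost 190 + fixed 266 = 456.

304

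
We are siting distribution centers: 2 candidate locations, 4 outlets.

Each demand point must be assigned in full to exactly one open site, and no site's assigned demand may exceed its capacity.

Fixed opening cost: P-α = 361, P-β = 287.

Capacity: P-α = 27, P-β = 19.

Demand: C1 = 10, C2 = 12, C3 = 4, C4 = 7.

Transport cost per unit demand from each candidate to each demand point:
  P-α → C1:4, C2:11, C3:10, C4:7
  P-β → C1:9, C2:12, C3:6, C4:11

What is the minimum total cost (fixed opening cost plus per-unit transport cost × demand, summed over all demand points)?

Open {P-α, P-β}; cheapest assignment that respects the capacities:
  P-α (cap 27, load 17): C1, C4 — cost 10×4 + 7×7 = 89
  P-β (cap 19, load 16): C2, C3 — cost 12×12 + 4×6 = 168
  Shipping 257, fixed 648 → total 905.
  Any other capacity-feasible assignment to {P-α, P-β} ships for at least 257.
Total demand is 33 and no other set of sites has combined capacity ≥ 33, so {P-α, P-β} is the only feasible choice of open sites. Minimum: 905.

905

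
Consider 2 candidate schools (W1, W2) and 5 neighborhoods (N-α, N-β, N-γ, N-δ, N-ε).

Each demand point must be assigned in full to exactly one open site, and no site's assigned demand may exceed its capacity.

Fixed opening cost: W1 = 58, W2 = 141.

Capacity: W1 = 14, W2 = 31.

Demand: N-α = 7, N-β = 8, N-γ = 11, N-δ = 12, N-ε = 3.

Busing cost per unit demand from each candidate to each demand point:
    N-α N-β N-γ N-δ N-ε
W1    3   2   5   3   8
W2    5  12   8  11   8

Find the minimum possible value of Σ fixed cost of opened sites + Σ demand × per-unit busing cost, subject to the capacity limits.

478

Open {W1, W2}; cheapest assignment that respects the capacities:
  W1 (cap 14, load 12): N-δ — cost 12×3 = 36
  W2 (cap 31, load 29): N-α, N-β, N-γ, N-ε — cost 7×5 + 8×12 + 11×8 + 3×8 = 243
  Shipping 279, fixed 199 → total 478.
  Any other capacity-feasible assignment to {W1, W2} ships for at least 279.
Total demand is 41 and no other set of sites has combined capacity ≥ 41, so {W1, W2} is the only feasible choice of open sites. Minimum: 478.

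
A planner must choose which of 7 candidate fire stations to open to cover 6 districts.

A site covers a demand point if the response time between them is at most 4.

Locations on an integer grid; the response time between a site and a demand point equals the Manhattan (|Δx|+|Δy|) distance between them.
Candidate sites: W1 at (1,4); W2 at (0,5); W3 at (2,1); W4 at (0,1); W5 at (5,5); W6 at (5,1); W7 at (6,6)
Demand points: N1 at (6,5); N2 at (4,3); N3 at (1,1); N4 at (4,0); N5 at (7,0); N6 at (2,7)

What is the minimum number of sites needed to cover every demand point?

Coverage sets (demand points within 4 of each site):
  W1: {N2, N3, N6}
  W2: {N6}
  W3: {N2, N3, N4}
  W4: {N3}
  W5: {N1, N2}
  W6: {N2, N3, N4, N5}
  W7: {N1}
No 2 sites suffice: every size-2 union leaves at least one demand point uncovered.
But {W1, W5, W6} covers everything, so the minimum is 3.

3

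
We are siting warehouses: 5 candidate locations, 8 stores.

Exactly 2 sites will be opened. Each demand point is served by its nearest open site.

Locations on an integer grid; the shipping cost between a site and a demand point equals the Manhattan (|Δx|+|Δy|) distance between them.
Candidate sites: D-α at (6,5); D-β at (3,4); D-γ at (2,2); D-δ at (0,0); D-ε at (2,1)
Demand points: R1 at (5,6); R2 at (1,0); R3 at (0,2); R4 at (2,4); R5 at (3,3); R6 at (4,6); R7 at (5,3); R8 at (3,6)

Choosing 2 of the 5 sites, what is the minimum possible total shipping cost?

Open {D-β, D-δ}.
  R1→D-β 4, R2→D-δ 1, R3→D-δ 2, R4→D-β 1, R5→D-β 1, R6→D-β 3, R7→D-β 3, R8→D-β 2  ⇒ total 17.
Compare {D-β, D-γ}: total 19.
Compare {D-β, D-ε}: total 19.
No size-2 selection does better; minimum is 17.

17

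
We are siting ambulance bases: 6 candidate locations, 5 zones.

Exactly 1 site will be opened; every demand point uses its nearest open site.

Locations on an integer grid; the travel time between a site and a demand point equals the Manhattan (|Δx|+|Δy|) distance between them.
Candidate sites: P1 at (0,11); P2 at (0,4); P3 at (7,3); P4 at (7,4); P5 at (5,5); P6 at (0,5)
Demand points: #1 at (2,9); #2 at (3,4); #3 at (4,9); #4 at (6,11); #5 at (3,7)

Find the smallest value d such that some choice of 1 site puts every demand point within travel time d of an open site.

7

Open {P5}.
  Farthest demand point is #1 at travel time 7 (to P5); all others are ≤ 7.
With {P1} the worst case is 10.
With {P4} the worst case is 10.
No size-1 selection achieves below 7.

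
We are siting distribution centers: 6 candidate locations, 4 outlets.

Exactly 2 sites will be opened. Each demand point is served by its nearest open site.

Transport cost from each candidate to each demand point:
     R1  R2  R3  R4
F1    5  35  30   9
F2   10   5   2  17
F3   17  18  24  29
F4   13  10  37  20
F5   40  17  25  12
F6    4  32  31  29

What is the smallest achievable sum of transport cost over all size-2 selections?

21

Open {F1, F2}.
  R1→F1 5, R2→F2 5, R3→F2 2, R4→F1 9  ⇒ total 21.
Compare {F2, F6}: total 28.
Compare {F2, F5}: total 29.
No size-2 selection does better; minimum is 21.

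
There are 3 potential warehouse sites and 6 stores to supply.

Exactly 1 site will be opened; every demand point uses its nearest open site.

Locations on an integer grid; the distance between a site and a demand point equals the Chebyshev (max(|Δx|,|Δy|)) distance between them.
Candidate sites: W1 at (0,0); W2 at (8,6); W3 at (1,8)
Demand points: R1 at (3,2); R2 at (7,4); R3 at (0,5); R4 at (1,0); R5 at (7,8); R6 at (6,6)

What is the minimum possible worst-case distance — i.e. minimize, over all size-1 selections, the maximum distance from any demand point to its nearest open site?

8

Open {W1}.
  Farthest demand point is R5 at distance 8 (to W1); all others are ≤ 8.
With {W2} the worst case is 8.
With {W3} the worst case is 8.
No size-1 selection achieves below 8.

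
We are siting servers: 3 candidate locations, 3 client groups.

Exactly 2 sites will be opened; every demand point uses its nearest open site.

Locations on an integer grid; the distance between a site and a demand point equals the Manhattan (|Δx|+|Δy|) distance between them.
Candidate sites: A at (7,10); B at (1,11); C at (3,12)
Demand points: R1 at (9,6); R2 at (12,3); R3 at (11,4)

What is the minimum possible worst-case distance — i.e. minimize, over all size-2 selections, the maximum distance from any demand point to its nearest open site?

Open {A, B}.
  Farthest demand point is R2 at distance 12 (to A); all others are ≤ 12.
With {A, C} the worst case is 12.
With {B, C} the worst case is 18.
No size-2 selection achieves below 12.

12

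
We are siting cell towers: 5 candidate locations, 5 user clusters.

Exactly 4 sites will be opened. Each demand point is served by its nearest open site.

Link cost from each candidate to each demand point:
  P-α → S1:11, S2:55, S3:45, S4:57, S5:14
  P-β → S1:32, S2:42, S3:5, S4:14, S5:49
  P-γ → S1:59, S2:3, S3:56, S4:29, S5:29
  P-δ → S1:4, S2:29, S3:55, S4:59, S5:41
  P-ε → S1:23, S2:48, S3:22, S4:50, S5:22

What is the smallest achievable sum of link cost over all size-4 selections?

Open {P-α, P-β, P-γ, P-δ}.
  S1→P-δ 4, S2→P-γ 3, S3→P-β 5, S4→P-β 14, S5→P-α 14  ⇒ total 40.
Compare {P-α, P-β, P-γ, P-ε}: total 47.
Compare {P-β, P-γ, P-δ, P-ε}: total 48.
No size-4 selection does better; minimum is 40.

40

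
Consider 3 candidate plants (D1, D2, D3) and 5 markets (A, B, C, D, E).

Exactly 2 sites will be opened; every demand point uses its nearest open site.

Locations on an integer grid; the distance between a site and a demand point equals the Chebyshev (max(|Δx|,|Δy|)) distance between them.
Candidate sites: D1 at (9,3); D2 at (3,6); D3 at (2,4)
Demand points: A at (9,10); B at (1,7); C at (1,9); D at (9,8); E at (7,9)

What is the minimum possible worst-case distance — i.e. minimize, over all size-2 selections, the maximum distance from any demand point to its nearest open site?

Open {D1, D2}.
  Farthest demand point is A at distance 6 (to D2); all others are ≤ 6.
With {D2, D3} the worst case is 6.
With {D1, D3} the worst case is 7.
No size-2 selection achieves below 6.

6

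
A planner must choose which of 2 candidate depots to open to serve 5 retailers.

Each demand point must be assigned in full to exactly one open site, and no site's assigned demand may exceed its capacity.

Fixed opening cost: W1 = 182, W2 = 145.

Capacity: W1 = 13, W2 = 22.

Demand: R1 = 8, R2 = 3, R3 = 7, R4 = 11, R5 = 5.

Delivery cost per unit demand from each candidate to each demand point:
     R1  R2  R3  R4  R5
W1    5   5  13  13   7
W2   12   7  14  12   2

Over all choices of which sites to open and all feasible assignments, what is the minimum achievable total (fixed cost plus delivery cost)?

653

Open {W1, W2}; cheapest assignment that respects the capacities:
  W1 (cap 13, load 13): R1, R5 — cost 8×5 + 5×7 = 75
  W2 (cap 22, load 21): R2, R3, R4 — cost 3×7 + 7×14 + 11×12 = 251
  Shipping 326, fixed 327 → total 653.
  Any other capacity-feasible assignment to {W1, W2} ships for at least 326.
Total demand is 34 and no other set of sites has combined capacity ≥ 34, so {W1, W2} is the only feasible choice of open sites. Minimum: 653.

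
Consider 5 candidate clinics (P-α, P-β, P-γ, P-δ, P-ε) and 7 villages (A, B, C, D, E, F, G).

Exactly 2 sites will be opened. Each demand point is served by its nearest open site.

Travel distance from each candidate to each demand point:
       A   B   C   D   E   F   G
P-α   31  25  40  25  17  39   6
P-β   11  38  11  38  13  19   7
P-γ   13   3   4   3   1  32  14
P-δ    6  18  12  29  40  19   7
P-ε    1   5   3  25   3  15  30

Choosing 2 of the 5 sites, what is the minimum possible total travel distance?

Open {P-γ, P-ε}.
  A→P-ε 1, B→P-γ 3, C→P-ε 3, D→P-γ 3, E→P-γ 1, F→P-ε 15, G→P-γ 14  ⇒ total 40.
Compare {P-γ, P-δ}: total 43.
Compare {P-β, P-γ}: total 48.
No size-2 selection does better; minimum is 40.

40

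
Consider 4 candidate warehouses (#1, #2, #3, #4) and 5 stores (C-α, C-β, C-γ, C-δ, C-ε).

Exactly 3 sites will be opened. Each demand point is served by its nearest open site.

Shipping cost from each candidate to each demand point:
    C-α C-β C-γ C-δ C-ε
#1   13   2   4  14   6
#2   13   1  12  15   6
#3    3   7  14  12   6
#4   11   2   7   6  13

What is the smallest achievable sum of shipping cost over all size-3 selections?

Open {#1, #3, #4}.
  C-α→#3 3, C-β→#1 2, C-γ→#1 4, C-δ→#4 6, C-ε→#1 6  ⇒ total 21.
Compare {#2, #3, #4}: total 23.
Compare {#1, #2, #3}: total 26.
No size-3 selection does better; minimum is 21.

21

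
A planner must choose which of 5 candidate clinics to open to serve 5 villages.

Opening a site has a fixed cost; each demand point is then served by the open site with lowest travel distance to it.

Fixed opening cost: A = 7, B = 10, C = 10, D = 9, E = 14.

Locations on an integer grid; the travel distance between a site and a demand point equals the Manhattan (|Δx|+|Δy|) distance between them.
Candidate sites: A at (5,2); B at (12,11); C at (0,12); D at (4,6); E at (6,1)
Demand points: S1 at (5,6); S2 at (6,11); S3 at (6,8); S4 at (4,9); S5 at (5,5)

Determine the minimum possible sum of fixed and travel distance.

Open {D}: assign each demand point to its cheapest open site.
  S1→D 1, S2→D 7, S3→D 4, S4→D 3, S5→D 2
  travel distance 17, fixed 9 → total 26.
Compare {A, D}: travel distance 17 + fixed 16 = 33.
Compare {B, D}: travel distance 16 + fixed 19 = 35.
Compare {C, D}: travel distance 17 + fixed 19 = 36.
All other subsets cost ≥ 33. Minimum total cost: 26.

26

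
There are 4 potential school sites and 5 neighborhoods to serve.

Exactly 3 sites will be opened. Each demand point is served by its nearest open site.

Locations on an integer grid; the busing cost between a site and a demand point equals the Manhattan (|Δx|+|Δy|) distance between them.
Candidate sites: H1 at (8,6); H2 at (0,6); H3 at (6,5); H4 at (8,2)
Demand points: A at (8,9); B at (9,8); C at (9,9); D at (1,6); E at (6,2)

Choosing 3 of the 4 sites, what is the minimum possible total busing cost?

13

Open {H1, H2, H4}.
  A→H1 3, B→H1 3, C→H1 4, D→H2 1, E→H4 2  ⇒ total 13.
Compare {H1, H2, H3}: total 14.
Compare {H1, H3, H4}: total 18.
No size-3 selection does better; minimum is 13.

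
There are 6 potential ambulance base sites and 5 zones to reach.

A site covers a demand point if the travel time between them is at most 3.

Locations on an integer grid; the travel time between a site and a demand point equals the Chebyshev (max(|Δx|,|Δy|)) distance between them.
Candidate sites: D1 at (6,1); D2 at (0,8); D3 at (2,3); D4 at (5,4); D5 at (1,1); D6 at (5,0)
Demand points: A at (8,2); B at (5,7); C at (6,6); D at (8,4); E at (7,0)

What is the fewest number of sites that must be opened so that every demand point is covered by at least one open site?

Coverage sets (demand points within 3 of each site):
  D1: {A, D, E}
  D2: {}
  D3: {}
  D4: {A, B, C, D}
  D5: {}
  D6: {A, E}
No single site covers all 5 demand points.
But {D1, D4} covers everything, so the minimum is 2.

2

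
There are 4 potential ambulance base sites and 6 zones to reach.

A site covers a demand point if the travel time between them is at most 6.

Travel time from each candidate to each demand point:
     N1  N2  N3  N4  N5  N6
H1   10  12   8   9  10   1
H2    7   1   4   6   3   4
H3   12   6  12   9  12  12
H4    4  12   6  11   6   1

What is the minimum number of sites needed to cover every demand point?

Coverage sets (demand points within 6 of each site):
  H1: {N6}
  H2: {N2, N3, N4, N5, N6}
  H3: {N2}
  H4: {N1, N3, N5, N6}
No single site covers all 6 demand points.
But {H2, H4} covers everything, so the minimum is 2.

2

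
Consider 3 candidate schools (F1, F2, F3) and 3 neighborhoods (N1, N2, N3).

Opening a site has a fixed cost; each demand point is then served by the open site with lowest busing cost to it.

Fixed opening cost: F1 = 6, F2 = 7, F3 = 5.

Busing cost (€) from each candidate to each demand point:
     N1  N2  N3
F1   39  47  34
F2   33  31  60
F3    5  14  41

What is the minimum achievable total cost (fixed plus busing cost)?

Open {F1, F3}: assign each demand point to its cheapest open site.
  N1→F3 5, N2→F3 14, N3→F1 34
  busing cost 53, fixed 11 → total 64.
Compare {F3}: busing cost 60 + fixed 5 = 65.
Compare {F1, F2, F3}: busing cost 53 + fixed 18 = 71.
Compare {F2, F3}: busing cost 60 + fixed 12 = 72.
All other subsets cost ≥ 65. Minimum total cost: 64.

64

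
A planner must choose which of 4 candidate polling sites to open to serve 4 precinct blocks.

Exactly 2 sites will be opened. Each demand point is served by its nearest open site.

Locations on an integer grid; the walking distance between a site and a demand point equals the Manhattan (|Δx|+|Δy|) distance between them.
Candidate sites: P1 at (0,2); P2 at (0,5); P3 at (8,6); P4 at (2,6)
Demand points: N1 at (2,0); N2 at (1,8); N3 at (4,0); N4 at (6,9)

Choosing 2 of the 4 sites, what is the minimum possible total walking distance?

20

Open {P1, P4}.
  N1→P1 4, N2→P4 3, N3→P1 6, N4→P4 7  ⇒ total 20.
Compare {P1, P3}: total 22.
Compare {P3, P4}: total 22.
No size-2 selection does better; minimum is 20.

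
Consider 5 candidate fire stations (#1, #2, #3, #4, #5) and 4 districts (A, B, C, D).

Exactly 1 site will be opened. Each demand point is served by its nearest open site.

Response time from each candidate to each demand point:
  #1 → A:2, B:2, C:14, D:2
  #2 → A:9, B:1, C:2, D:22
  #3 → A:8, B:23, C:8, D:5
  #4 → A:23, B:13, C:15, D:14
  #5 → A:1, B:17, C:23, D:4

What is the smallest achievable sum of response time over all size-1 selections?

Open {#1}.
  A→#1 2, B→#1 2, C→#1 14, D→#1 2  ⇒ total 20.
Compare {#2}: total 34.
Compare {#3}: total 44.
No size-1 selection does better; minimum is 20.

20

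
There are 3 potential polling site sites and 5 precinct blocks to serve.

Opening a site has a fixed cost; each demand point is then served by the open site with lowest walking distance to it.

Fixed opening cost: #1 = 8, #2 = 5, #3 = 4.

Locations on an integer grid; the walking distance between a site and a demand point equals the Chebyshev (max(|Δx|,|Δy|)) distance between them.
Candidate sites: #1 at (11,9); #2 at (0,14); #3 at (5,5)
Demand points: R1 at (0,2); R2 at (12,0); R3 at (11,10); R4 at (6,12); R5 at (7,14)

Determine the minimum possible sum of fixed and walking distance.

Open {#1, #3}: assign each demand point to its cheapest open site.
  R1→#3 5, R2→#3 7, R3→#1 1, R4→#1 5, R5→#1 5
  walking distance 23, fixed 12 → total 35.
Compare {#3}: walking distance 34 + fixed 4 = 38.
Compare {#1}: walking distance 31 + fixed 8 = 39.
Compare {#2, #3}: walking distance 31 + fixed 9 = 40.
All other subsets cost ≥ 38. Minimum total cost: 35.

35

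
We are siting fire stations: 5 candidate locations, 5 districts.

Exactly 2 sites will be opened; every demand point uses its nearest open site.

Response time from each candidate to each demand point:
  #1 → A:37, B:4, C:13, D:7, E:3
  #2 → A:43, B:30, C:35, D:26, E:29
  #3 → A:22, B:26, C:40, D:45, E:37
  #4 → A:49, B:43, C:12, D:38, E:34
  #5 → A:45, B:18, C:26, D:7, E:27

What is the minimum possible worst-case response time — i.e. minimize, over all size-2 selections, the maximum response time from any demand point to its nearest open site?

Open {#1, #3}.
  Farthest demand point is A at response time 22 (to #3); all others are ≤ 22.
With {#3, #5} the worst case is 27.
With {#2, #3} the worst case is 35.
No size-2 selection achieves below 22.

22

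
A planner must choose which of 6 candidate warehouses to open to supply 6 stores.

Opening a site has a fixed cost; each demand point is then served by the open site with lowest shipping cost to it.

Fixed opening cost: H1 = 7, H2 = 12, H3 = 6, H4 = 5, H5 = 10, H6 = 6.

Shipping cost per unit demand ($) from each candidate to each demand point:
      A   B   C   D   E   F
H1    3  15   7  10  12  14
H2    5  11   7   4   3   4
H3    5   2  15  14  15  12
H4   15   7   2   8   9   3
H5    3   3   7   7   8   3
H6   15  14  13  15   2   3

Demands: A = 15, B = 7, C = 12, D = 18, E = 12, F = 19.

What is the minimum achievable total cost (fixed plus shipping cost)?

Open {H1, H2, H3, H4, H6}: assign each demand point to its cheapest open site.
  A→H1 15×3=45, B→H3 7×2=14, C→H4 12×2=24, D→H2 18×4=72, E→H6 12×2=24, F→H4 19×3=57
  shipping cost 236, fixed 36 → total 272.
Compare {H2, H3, H4, H5, H6}: shipping cost 236 + fixed 39 = 275.
Compare {H2, H4, H5, H6}: shipping cost 243 + fixed 33 = 276.
Compare {H1, H2, H3, H4}: shipping cost 248 + fixed 30 = 278.
All other subsets cost ≥ 275. Minimum total cost: 272.

272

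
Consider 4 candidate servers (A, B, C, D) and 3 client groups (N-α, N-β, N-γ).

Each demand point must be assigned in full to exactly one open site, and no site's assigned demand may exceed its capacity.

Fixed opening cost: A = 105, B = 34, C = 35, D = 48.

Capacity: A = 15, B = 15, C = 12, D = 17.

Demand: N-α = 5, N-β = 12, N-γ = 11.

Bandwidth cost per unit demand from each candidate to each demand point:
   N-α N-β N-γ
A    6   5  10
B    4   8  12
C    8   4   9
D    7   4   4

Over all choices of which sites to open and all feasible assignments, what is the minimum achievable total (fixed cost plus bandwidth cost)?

210

Open {C, D}; cheapest assignment that respects the capacities:
  C (cap 12, load 12): N-β — cost 12×4 = 48
  D (cap 17, load 16): N-α, N-γ — cost 5×7 + 11×4 = 79
  Shipping 127, fixed 83 → total 210.
  Any other capacity-feasible assignment to {C, D} ships for at least 127.
Compare {B, C, D}: its best feasible assignment gives total 229.
Compare {B, D}: its best feasible assignment gives total 257.
Every other set of open sites that can feasibly serve all demand totals ≥ 229 even under its best assignment. Minimum: 210.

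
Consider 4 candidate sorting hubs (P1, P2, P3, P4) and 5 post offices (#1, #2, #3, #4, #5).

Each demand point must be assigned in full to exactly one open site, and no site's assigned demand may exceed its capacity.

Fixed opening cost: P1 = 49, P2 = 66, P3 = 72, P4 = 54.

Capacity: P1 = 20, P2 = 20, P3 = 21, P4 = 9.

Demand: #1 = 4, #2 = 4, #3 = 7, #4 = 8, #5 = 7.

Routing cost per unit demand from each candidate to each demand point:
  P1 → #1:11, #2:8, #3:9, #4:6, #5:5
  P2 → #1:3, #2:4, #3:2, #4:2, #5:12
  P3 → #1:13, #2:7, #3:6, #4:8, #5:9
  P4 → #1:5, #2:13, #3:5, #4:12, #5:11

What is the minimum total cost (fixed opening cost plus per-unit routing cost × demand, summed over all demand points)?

Open {P1, P2}; cheapest assignment that respects the capacities:
  P1 (cap 20, load 11): #2, #5 — cost 4×8 + 7×5 = 67
  P2 (cap 20, load 19): #1, #3, #4 — cost 4×3 + 7×2 + 8×2 = 42
  Shipping 109, fixed 115 → total 224.
  Any other capacity-feasible assignment to {P1, P2} ships for at least 109.
Compare {P1, P2, P4}: its best feasible assignment gives total 270.
Compare {P2, P3}: its best feasible assignment gives total 271.
Every other set of open sites that can feasibly serve all demand totals ≥ 270 even under its best assignment. Minimum: 224.

224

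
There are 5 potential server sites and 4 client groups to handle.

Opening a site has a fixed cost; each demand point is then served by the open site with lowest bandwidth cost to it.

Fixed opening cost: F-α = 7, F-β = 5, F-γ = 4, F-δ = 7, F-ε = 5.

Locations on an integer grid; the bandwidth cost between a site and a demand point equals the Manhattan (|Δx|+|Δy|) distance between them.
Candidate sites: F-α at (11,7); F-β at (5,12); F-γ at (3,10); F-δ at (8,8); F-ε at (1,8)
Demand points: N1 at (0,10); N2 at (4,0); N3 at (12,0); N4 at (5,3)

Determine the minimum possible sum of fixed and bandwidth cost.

42

Open {F-α, F-γ}: assign each demand point to its cheapest open site.
  N1→F-γ 3, N2→F-γ 11, N3→F-α 8, N4→F-γ 9
  bandwidth cost 31, fixed 11 → total 42.
Compare {F-α, F-ε}: bandwidth cost 31 + fixed 12 = 43.
Compare {F-γ, F-δ}: bandwidth cost 34 + fixed 11 = 45.
Compare {F-γ}: bandwidth cost 42 + fixed 4 = 46.
All other subsets cost ≥ 43. Minimum total cost: 42.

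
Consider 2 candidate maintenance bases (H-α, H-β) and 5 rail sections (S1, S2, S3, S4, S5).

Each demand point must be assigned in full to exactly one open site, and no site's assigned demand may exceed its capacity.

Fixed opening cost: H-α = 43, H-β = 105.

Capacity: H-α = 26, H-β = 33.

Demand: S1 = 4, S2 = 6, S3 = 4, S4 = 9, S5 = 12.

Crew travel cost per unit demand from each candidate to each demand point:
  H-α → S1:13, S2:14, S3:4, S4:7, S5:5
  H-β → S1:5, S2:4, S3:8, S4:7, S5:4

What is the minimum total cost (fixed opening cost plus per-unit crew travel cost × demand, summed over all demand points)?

319

Open {H-α, H-β}; cheapest assignment that respects the capacities:
  H-α (cap 26, load 13): S3, S4 — cost 4×4 + 9×7 = 79
  H-β (cap 33, load 22): S1, S2, S5 — cost 4×5 + 6×4 + 12×4 = 92
  Shipping 171, fixed 148 → total 319.
  Any other capacity-feasible assignment to {H-α, H-β} ships for at least 171.
Total demand is 35 and no other set of sites has combined capacity ≥ 35, so {H-α, H-β} is the only feasible choice of open sites. Minimum: 319.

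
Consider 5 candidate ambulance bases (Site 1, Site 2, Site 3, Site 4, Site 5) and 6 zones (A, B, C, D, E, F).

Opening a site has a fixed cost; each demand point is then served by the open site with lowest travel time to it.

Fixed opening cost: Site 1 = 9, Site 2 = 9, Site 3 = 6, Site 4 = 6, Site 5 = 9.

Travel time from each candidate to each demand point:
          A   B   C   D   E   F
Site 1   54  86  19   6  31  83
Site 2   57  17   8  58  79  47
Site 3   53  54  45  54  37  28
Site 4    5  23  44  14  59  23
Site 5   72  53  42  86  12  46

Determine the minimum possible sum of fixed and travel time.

Open {Site 2, Site 4, Site 5}: assign each demand point to its cheapest open site.
  A→Site 4 5, B→Site 2 17, C→Site 2 8, D→Site 4 14, E→Site 5 12, F→Site 4 23
  travel time 79, fixed 24 → total 103.
Compare {Site 1, Site 2, Site 4, Site 5}: travel time 71 + fixed 33 = 104.
Compare {Site 2, Site 3, Site 4, Site 5}: travel time 79 + fixed 30 = 109.
Compare {Site 1, Site 2, Site 3, Site 4, Site 5}: travel time 71 + fixed 39 = 110.
All other subsets cost ≥ 104. Minimum total cost: 103.

103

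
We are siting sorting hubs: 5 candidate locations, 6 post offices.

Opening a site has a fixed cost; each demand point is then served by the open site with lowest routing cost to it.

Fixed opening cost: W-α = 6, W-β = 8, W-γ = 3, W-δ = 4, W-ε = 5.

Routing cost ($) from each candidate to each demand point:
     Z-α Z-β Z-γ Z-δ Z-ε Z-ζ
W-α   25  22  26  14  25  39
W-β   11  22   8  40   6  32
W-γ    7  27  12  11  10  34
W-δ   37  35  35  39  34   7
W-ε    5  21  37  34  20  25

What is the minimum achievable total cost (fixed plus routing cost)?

Open {W-β, W-γ, W-δ}: assign each demand point to its cheapest open site.
  Z-α→W-γ 7, Z-β→W-β 22, Z-γ→W-β 8, Z-δ→W-γ 11, Z-ε→W-β 6, Z-ζ→W-δ 7
  routing cost 61, fixed 15 → total 76.
Compare {W-γ, W-δ, W-ε}: routing cost 66 + fixed 12 = 78.
Compare {W-β, W-γ, W-δ, W-ε}: routing cost 58 + fixed 20 = 78.
Compare {W-γ, W-δ}: routing cost 74 + fixed 7 = 81.
All other subsets cost ≥ 78. Minimum total cost: 76.

76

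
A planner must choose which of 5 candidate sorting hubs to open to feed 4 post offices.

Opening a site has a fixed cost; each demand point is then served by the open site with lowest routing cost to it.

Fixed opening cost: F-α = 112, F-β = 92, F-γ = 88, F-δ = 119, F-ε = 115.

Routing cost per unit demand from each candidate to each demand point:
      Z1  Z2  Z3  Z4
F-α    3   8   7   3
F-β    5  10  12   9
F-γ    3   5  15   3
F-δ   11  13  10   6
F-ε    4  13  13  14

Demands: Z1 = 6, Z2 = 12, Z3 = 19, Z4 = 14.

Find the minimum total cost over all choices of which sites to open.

Open {F-α}: assign each demand point to its cheapest open site.
  Z1→F-α 6×3=18, Z2→F-α 12×8=96, Z3→F-α 19×7=133, Z4→F-α 14×3=42
  routing cost 289, fixed 112 → total 401.
Compare {F-α, F-γ}: routing cost 253 + fixed 200 = 453.
Compare {F-γ}: routing cost 405 + fixed 88 = 493.
Compare {F-α, F-β}: routing cost 289 + fixed 204 = 493.
All other subsets cost ≥ 453. Minimum total cost: 401.

401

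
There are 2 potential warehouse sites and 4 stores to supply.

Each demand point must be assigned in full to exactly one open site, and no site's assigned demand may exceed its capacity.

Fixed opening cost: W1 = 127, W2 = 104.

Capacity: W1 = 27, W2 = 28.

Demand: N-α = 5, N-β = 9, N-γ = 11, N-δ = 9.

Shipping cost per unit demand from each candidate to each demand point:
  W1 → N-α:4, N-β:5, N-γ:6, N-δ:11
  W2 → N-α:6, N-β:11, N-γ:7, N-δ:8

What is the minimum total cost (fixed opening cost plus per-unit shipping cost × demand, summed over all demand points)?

Open {W1, W2}; cheapest assignment that respects the capacities:
  W1 (cap 27, load 25): N-α, N-β, N-γ — cost 5×4 + 9×5 + 11×6 = 131
  W2 (cap 28, load 9): N-δ — cost 9×8 = 72
  Shipping 203, fixed 231 → total 434.
  Any other capacity-feasible assignment to {W1, W2} ships for at least 203.
Total demand is 34 and no other set of sites has combined capacity ≥ 34, so {W1, W2} is the only feasible choice of open sites. Minimum: 434.

434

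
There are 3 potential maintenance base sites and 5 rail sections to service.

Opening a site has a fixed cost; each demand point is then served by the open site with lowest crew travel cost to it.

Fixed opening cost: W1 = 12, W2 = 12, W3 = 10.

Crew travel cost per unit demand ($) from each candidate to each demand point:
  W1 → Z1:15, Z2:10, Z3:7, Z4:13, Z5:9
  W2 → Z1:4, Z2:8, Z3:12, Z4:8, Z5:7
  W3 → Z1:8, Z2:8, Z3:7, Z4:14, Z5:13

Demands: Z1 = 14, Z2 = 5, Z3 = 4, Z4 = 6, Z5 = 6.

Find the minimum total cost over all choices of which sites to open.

Open {W2, W3}: assign each demand point to its cheapest open site.
  Z1→W2 14×4=56, Z2→W2 5×8=40, Z3→W3 4×7=28, Z4→W2 6×8=48, Z5→W2 6×7=42
  crew travel cost 214, fixed 22 → total 236.
Compare {W1, W2}: crew travel cost 214 + fixed 24 = 238.
Compare {W2}: crew travel cost 234 + fixed 12 = 246.
Compare {W1, W2, W3}: crew travel cost 214 + fixed 34 = 248.
All other subsets cost ≥ 238. Minimum total cost: 236.

236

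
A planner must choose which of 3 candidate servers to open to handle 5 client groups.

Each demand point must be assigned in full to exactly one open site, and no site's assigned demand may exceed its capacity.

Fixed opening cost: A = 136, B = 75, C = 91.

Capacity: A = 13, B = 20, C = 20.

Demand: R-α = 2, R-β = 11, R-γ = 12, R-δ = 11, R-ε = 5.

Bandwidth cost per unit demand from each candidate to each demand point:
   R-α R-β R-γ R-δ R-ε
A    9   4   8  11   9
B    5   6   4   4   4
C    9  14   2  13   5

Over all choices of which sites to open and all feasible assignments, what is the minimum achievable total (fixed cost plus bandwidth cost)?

Open {A, B, C}; cheapest assignment that respects the capacities:
  A (cap 13, load 11): R-β — cost 11×4 = 44
  B (cap 20, load 18): R-α, R-δ, R-ε — cost 2×5 + 11×4 + 5×4 = 74
  C (cap 20, load 12): R-γ — cost 12×2 = 24
  Shipping 142, fixed 302 → total 444.
  Any other capacity-feasible assignment to {A, B, C} ships for at least 142.
Total demand is 41 and no other set of sites has combined capacity ≥ 41, so {A, B, C} is the only feasible choice of open sites. Minimum: 444.

444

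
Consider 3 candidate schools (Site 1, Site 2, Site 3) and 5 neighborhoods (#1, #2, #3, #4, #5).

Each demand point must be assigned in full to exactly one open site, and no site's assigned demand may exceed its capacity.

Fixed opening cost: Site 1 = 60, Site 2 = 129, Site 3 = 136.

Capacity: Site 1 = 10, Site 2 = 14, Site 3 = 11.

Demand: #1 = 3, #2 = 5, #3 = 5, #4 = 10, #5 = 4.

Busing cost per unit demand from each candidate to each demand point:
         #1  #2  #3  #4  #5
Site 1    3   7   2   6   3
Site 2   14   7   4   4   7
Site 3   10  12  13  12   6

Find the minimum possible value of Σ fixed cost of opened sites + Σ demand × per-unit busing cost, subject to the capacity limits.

Open {Site 1, Site 2, Site 3}; cheapest assignment that respects the capacities:
  Site 1 (cap 10, load 10): #2, #3 — cost 5×7 + 5×2 = 45
  Site 2 (cap 14, load 10): #4 — cost 10×4 = 40
  Site 3 (cap 11, load 7): #1, #5 — cost 3×10 + 4×6 = 54
  Shipping 139, fixed 325 → total 464.
  Any other capacity-feasible assignment to {Site 1, Site 2, Site 3} ships for at least 139.
Total demand is 27 and no other set of sites has combined capacity ≥ 27, so {Site 1, Site 2, Site 3} is the only feasible choice of open sites. Minimum: 464.

464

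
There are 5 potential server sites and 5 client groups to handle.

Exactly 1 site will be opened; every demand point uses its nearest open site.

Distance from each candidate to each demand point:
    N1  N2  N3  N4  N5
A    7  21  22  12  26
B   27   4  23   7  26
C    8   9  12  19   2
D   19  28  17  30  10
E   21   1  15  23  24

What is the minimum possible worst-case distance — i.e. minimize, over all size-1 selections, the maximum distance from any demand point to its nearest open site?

19

Open {C}.
  Farthest demand point is N4 at distance 19 (to C); all others are ≤ 19.
With {E} the worst case is 24.
With {A} the worst case is 26.
No size-1 selection achieves below 19.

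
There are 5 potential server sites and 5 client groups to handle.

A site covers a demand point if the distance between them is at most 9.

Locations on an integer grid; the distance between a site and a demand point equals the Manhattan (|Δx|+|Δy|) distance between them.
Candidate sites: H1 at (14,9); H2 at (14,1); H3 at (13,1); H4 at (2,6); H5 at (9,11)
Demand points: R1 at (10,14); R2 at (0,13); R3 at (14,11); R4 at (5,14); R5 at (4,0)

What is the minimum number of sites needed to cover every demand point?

2

Coverage sets (demand points within 9 of each site):
  H1: {R1, R3}
  H2: {}
  H3: {}
  H4: {R2, R5}
  H5: {R1, R3, R4}
No single site covers all 5 demand points.
But {H4, H5} covers everything, so the minimum is 2.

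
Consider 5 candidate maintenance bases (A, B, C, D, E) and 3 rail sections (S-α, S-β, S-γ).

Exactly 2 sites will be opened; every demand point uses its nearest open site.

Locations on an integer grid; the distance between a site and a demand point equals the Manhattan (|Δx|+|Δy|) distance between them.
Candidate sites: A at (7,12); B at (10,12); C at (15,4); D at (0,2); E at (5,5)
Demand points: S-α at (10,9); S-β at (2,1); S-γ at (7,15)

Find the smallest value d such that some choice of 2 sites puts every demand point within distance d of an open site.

Open {A, D}.
  Farthest demand point is S-α at distance 6 (to A); all others are ≤ 6.
With {B, D} the worst case is 6.
With {A, E} the worst case is 7.
No size-2 selection achieves below 6.

6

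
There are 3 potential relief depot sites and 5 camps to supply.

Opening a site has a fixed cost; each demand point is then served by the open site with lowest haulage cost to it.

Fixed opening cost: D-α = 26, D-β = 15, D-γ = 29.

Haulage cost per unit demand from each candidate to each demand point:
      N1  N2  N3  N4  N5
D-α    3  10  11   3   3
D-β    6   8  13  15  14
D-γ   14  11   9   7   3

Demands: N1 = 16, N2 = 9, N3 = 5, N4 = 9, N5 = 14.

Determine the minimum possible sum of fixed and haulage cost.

285

Open {D-α, D-β}: assign each demand point to its cheapest open site.
  N1→D-α 16×3=48, N2→D-β 9×8=72, N3→D-α 5×11=55, N4→D-α 9×3=27, N5→D-α 14×3=42
  haulage cost 244, fixed 41 → total 285.
Compare {D-α}: haulage cost 262 + fixed 26 = 288.
Compare {D-α, D-β, D-γ}: haulage cost 234 + fixed 70 = 304.
Compare {D-α, D-γ}: haulage cost 252 + fixed 55 = 307.
All other subsets cost ≥ 288. Minimum total cost: 285.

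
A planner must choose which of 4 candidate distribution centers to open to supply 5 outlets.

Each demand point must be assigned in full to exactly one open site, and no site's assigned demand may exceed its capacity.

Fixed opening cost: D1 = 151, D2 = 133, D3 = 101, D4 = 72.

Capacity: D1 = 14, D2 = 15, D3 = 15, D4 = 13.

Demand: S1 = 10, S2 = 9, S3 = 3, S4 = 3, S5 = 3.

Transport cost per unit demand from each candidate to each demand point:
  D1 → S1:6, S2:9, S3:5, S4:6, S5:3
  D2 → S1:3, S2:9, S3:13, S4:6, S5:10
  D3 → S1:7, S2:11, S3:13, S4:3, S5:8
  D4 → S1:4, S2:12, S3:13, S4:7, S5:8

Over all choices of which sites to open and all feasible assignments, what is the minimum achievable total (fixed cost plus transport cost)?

384

Open {D3, D4}; cheapest assignment that respects the capacities:
  D3 (cap 15, load 15): S2, S3, S4 — cost 9×11 + 3×13 + 3×3 = 147
  D4 (cap 13, load 13): S1, S5 — cost 10×4 + 3×8 = 64
  Shipping 211, fixed 173 → total 384.
  Any other capacity-feasible assignment to {D3, D4} ships for at least 211.
Compare {D2, D4}: its best feasible assignment gives total 407.
Compare {D2, D3}: its best feasible assignment gives total 435.
Every other set of open sites that can feasibly serve all demand totals ≥ 407 even under its best assignment. Minimum: 384.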